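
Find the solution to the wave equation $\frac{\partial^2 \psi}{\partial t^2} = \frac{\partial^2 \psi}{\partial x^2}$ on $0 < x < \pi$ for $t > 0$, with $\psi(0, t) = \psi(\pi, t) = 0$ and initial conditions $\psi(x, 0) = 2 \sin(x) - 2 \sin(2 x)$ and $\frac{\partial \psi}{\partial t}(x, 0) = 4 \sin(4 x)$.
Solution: Using separation of variables $\psi = X(x)T(t)$:
Eigenfunctions: $\sin(nx)$, $n = 1, 2, 3, \ldots$
General solution: $\psi(x, t) = \sum [A_n \cos(n t) + B_n \sin(n t)] \sin(nx)$
From $\psi(x,0) = 2 \sin(x) - 2 \sin(2 x)$: $A_1=2, A_2=-2$. From $\psi_t(x,0) = 4 \sin(4 x)$, using $\psi_t(x,0) = \sum \omega_n B_n \sin(nx)$ with $\omega_n = n$: $B_4 = 4/4 = 1$.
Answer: $\psi(x, t) = \sin(4 t) \sin(4 x) + 2 \sin(x) \cos(t) - 2 \sin(2 x) \cos(2 t)$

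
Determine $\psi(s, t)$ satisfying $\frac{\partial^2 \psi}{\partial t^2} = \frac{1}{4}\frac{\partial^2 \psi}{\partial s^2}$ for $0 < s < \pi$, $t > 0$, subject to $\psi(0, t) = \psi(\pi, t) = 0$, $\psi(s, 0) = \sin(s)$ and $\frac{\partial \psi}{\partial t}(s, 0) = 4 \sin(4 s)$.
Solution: Using separation of variables $\psi = X(s)T(t)$:
Eigenfunctions: $\sin(ns)$, $n = 1, 2, 3, \ldots$
General solution: $\psi(s, t) = \sum [A_n \cos(n t/2) + B_n \sin(n t/2)] \sin(ns)$
From $\psi(s,0) = \sin(s)$: $A_1=1$. From $\psi_t(s,0) = 4 \sin(4 s)$, using $\psi_t(s,0) = \sum \omega_n B_n \sin(ns)$ with $\omega_n = n/2$: $B_4 = 4/2 = 2$.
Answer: $\psi(s, t) = \sin(s) \cos(t/2) + 2 \sin(4 s) \sin(2 t)$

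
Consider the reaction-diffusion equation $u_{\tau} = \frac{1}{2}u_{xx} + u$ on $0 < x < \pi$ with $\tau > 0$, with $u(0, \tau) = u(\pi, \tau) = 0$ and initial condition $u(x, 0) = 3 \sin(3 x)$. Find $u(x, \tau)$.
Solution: Substitute $u = e^{\tau}w$.
Then $u_{\tau} = e^{\tau}(w_{\tau} + w)$, $u_{xx} = e^{\tau}w_{xx}$; substituting and dividing by $e^{\tau}$, the lower-order terms cancel: $w_{\tau} = \frac{1}{2}w_{xx}$ (standard heat equation).
Data for $w$: $w(x,0) = u(x,0) = 3 \sin(3 x)$. The boundary conditions carry over: $w(0,\tau) = w(\pi,\tau) = 0$.
Separating variables: $w = \sum c_n e^{-n^2\tau/2} \sin(nx)$. From $w(x,0) = 3 \sin(3 x)$: $c_3=3$.
So $w(x,\tau) = 3 e^{-9 \tau/2} \sin(3 x)$, and $u(x,\tau) = e^{\tau}w(x,\tau)$.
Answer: $u(x, \tau) = 3 e^{-7 \tau/2} \sin(3 x)$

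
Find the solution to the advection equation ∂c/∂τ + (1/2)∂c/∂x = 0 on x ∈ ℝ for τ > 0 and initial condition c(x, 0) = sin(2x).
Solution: By method of characteristics (waves move right with speed 1/2):
Along characteristics x - (1/2)τ = const, c is constant, so c(x,τ) = f(x - (1/2)τ) with f = c(·, 0).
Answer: c(x, τ) = sin(2x - τ)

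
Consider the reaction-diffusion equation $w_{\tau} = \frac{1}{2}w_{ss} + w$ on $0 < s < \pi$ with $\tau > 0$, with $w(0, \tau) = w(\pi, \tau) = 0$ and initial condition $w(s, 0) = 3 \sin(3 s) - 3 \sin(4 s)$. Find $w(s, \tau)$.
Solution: Substitute $w = e^{\tau}u$.
Then $w_{\tau} = e^{\tau}(u_{\tau} + u)$, $w_{ss} = e^{\tau}u_{ss}$; substituting and dividing by $e^{\tau}$, the lower-order terms cancel: $u_{\tau} = \frac{1}{2}u_{ss}$ (standard heat equation).
Data for $u$: $u(s,0) = w(s,0) = 3 \sin(3 s) - 3 \sin(4 s)$. The boundary conditions carry over: $u(0,\tau) = u(\pi,\tau) = 0$.
Separating variables: $u = \sum c_n e^{-n^2\tau/2} \sin(ns)$. From $u(s,0) = 3 \sin(3 s) - 3 \sin(4 s)$: $c_3=3, c_4=-3$.
So $u(s,\tau) = -3 e^{-8 \tau} \sin(4 s) + 3 e^{-9 \tau/2} \sin(3 s)$, and $w(s,\tau) = e^{\tau}u(s,\tau)$.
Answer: $w(s, \tau) = -3 e^{-7 \tau} \sin(4 s) + 3 e^{-7 \tau/2} \sin(3 s)$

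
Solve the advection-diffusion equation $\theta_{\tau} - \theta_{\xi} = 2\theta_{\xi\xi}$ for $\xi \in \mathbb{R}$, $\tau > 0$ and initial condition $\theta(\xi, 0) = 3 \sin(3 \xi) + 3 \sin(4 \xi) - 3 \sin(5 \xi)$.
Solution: Moving frame: $\eta = \xi + \tau$, $\sigma = \tau$, $\theta = u(\eta,\sigma)$, so $\theta_{\tau} = u_{\sigma} + u_{\eta}$ and $\theta_{\xi\xi} = u_{\eta\eta}$.
Hence $\theta_{\tau} - \theta_{\xi} = u_{\sigma}$ and the PDE becomes the heat equation $u_{\sigma} = 2u_{\eta\eta}$ on $\eta \in \mathbb{R}$.
Initial data: $u(\eta,0) = \theta(\eta,0) = 3 \sin(3 \eta) + 3 \sin(4 \eta) - 3 \sin(5 \eta)$. Each mode $\sin(n\eta)$ decays as $e^{-2n^2\sigma}$ on $\mathbb{R}$, so $u(\eta,\sigma) = \sum c_n e^{-2n^2\sigma} \sin(n\eta)$ with $c_3=3, c_4=3, c_5=-3$: $u(\eta,\sigma) = 3 e^{-18 \sigma} \sin(3 \eta) + 3 e^{-32 \sigma} \sin(4 \eta) - 3 e^{-50 \sigma} \sin(5 \eta)$.
Substituting back: $\theta(\xi,\tau) = u(\xi + \tau, \tau)$.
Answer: $\theta(\xi, \tau) = 3 e^{-18 \tau} \sin(3 \tau + 3 \xi) + 3 e^{-32 \tau} \sin(4 \tau + 4 \xi) - 3 e^{-50 \tau} \sin(5 \tau + 5 \xi)$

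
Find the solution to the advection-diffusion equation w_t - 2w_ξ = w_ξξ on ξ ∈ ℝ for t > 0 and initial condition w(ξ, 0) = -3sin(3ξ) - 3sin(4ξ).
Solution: Moving frame: η = ξ + 2t, σ = t, w = u(η,σ), so w_t = u_σ + 2u_η and w_ξξ = u_ηη.
Hence w_t - 2w_ξ = u_σ and the PDE becomes the heat equation u_σ = u_ηη on η ∈ ℝ.
Initial data: u(η,0) = w(η,0) = -3sin(3η) - 3sin(4η). Each mode sin(nη) decays as exp(-n²σ) on ℝ, so u(η,σ) = Σ c_n exp(-n²σ) sin(nη) with c_3=-3, c_4=-3: u(η,σ) = -3exp(-9σ)sin(3η) - 3exp(-16σ)sin(4η).
Substituting back: w(ξ,t) = u(ξ + 2t, t).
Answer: w(ξ, t) = -3exp(-9t)sin(6t + 3ξ) - 3exp(-16t)sin(8t + 4ξ)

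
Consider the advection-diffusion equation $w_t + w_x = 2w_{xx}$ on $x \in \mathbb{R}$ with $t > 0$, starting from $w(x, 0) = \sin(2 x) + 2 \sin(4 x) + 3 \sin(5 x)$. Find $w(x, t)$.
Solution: Moving frame: $\eta = x - t$, $\sigma = t$, $w = u(\eta,\sigma)$, so $w_t = u_{\sigma} - u_{\eta}$ and $w_{xx} = u_{\eta\eta}$.
Hence $w_t + w_x = u_{\sigma}$ and the PDE becomes the heat equation $u_{\sigma} = 2u_{\eta\eta}$ on $\eta \in \mathbb{R}$.
Initial data: $u(\eta,0) = w(\eta,0) = \sin(2 \eta) + 2 \sin(4 \eta) + 3 \sin(5 \eta)$. Each mode $\sin(n\eta)$ decays as $e^{-2n^2\sigma}$ on $\mathbb{R}$, so $u(\eta,\sigma) = \sum c_n e^{-2n^2\sigma} \sin(n\eta)$ with $c_2=1, c_4=2, c_5=3$: $u(\eta,\sigma) = e^{-8 \sigma} \sin(2 \eta) + 2 e^{-32 \sigma} \sin(4 \eta) + 3 e^{-50 \sigma} \sin(5 \eta)$.
Substituting back: $w(x,t) = u(x - t, t)$.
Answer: $w(x, t) = - e^{-8 t} \sin(2 t - 2 x) - 2 e^{-32 t} \sin(4 t - 4 x) - 3 e^{-50 t} \sin(5 t - 5 x)$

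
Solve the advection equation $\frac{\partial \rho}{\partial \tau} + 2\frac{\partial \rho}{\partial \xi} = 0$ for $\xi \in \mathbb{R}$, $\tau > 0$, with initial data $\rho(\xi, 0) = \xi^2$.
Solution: By characteristics ($d\xi/d\tau = 2$), $\rho(\xi,\tau) = f(\xi - 2\tau)$ with $f = \rho( \cdot , 0)$.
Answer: $\rho(\xi, \tau) = 4 \tau^2 - 4 \tau \xi + \xi^2$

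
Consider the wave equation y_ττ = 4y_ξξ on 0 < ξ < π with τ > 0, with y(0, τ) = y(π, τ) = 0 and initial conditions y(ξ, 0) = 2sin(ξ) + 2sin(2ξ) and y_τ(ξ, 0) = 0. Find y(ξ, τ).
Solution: Using separation of variables y = X(ξ)T(τ):
Eigenfunctions: sin(nξ), n = 1, 2, 3, ...
General solution: y(ξ, τ) = Σ [A_n cos(2n τ) + B_n sin(2n τ)] sin(nξ)
From y(ξ,0) = 2sin(ξ) + 2sin(2ξ): A_1=2, A_2=2. From y_τ(ξ,0) = 0: all B_n = 0.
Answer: y(ξ, τ) = 2sin(ξ)cos(2τ) + 2sin(2ξ)cos(4τ)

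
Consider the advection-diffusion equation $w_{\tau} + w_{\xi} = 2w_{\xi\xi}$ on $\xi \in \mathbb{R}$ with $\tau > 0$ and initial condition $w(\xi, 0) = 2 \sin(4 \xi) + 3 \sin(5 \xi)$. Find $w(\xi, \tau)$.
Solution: Moving frame: $\eta = \xi - \tau$, $\sigma = \tau$, $w = u(\eta,\sigma)$, so $w_{\tau} = u_{\sigma} - u_{\eta}$ and $w_{\xi\xi} = u_{\eta\eta}$.
Hence $w_{\tau} + w_{\xi} = u_{\sigma}$ and the PDE becomes the heat equation $u_{\sigma} = 2u_{\eta\eta}$ on $\eta \in \mathbb{R}$.
Initial data: $u(\eta,0) = w(\eta,0) = 2 \sin(4 \eta) + 3 \sin(5 \eta)$. Each mode $\sin(n\eta)$ decays as $e^{-2n^2\sigma}$ on $\mathbb{R}$, so $u(\eta,\sigma) = \sum c_n e^{-2n^2\sigma} \sin(n\eta)$ with $c_4=2, c_5=3$: $u(\eta,\sigma) = 2 e^{-32 \sigma} \sin(4 \eta) + 3 e^{-50 \sigma} \sin(5 \eta)$.
Substituting back: $w(\xi,\tau) = u(\xi - \tau, \tau)$.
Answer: $w(\xi, \tau) = -2 e^{-32 \tau} \sin(4 \tau - 4 \xi) - 3 e^{-50 \tau} \sin(5 \tau - 5 \xi)$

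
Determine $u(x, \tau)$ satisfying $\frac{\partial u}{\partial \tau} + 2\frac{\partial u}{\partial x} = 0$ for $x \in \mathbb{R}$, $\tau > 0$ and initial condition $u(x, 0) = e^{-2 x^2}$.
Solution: By method of characteristics (waves move right with speed 2):
Along characteristics $x - 2\tau =$ const, $u$ is constant, so $u(x,\tau) = f(x - 2\tau)$ with $f = u( \cdot , 0)$.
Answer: $u(x, \tau) = e^{-2 (-2 \tau + x)^2}$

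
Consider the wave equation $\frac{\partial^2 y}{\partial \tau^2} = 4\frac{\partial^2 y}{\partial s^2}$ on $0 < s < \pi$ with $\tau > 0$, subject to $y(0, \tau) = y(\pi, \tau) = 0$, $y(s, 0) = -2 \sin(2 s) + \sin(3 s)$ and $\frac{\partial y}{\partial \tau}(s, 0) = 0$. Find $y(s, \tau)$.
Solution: Separating variables: $y = \sum [A_n \cos(\omega_n \tau) + B_n \sin(\omega_n \tau)] \sin(ns)$, $\omega_n = 2n$. From ICs: $A_2=-2, A_3=1$.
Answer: $y(s, \tau) = -2 \sin(2 s) \cos(4 \tau) + \sin(3 s) \cos(6 \tau)$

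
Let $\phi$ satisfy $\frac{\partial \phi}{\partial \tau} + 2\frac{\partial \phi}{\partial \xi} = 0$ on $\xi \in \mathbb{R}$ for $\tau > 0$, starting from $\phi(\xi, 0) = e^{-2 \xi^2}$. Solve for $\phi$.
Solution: By characteristics ($d\xi/d\tau = 2$), $\phi(\xi,\tau) = f(\xi - 2\tau)$ with $f = \phi( \cdot , 0)$.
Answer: $\phi(\xi, \tau) = e^{-2 (-2 \tau + \xi)^2}$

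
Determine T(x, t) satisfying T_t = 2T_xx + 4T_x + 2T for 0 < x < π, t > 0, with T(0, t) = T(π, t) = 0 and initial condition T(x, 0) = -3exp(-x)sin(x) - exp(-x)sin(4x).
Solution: Substitute T = exp(-x)u, i.e. u = exp(x)T.
By the product rule, T_x = exp(-x)(u_x - u), T_xx = exp(-x)(u_xx - 2u_x + u), T_t = exp(-x)u_t.
Substituting into the PDE and dividing by exp(-x): u_t = 2(u_xx - 2u_x + u) + 4(u_x - u) + 2u.
The lower-order terms cancel, leaving the standard heat equation u_t = 2u_xx.
Initial data for u: u(x,0) = exp(x)T(x,0) = -3sin(x) - sin(4x). The boundary conditions carry over: u(0,t) = u(π,t) = 0.
Solve for u:
  Using separation of variables u = X(x)G(t):
  Eigenfunctions: sin(nx), n = 1, 2, 3, ...
  General solution: u(x, t) = Σ c_n sin(nx) exp(-2n² t)
  Matching u(x,0) = -3sin(x) - sin(4x) term by term: c_1=-3, c_4=-1.
Hence u(x,t) = -3exp(-2t)sin(x) - exp(-32t)sin(4x).
Transform back: T(x,t) = exp(-x)u(x,t).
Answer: T(x, t) = -3exp(-2t)exp(-x)sin(x) - exp(-32t)exp(-x)sin(4x)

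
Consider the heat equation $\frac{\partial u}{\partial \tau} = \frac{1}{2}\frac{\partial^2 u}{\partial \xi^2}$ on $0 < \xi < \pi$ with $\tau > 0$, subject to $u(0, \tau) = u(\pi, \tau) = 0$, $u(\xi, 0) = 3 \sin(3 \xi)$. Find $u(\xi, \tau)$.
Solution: Separating variables: $u = \sum c_n e^{-n^2\tau/2} \sin(n\xi)$. From $u(\xi,0) = 3 \sin(3 \xi)$: $c_3=3$.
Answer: $u(\xi, \tau) = 3 e^{-9 \tau/2} \sin(3 \xi)$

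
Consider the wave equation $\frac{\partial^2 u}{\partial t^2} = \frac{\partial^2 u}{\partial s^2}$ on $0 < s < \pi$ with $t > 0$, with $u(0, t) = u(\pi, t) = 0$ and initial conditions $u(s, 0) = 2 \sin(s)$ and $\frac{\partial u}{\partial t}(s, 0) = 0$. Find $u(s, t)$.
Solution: Using separation of variables $u = X(s)T(t)$:
Eigenfunctions: $\sin(ns)$, $n = 1, 2, 3, \ldots$
General solution: $u(s, t) = \sum [A_n \cos(n t) + B_n \sin(n t)] \sin(ns)$
From $u(s,0) = 2 \sin(s)$: $A_1=2$. From $u_t(s,0) = 0$: all $B_n = 0$.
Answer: $u(s, t) = 2 \sin(s) \cos(t)$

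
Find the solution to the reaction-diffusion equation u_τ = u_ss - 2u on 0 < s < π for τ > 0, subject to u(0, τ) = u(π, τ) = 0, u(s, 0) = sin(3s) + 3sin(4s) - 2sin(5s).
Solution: Substitute u = exp(-2τ)w, i.e. w = exp(2τ)u.
By the product rule, u_τ = exp(-2τ)(w_τ - 2w), u_ss = exp(-2τ)w_ss.
Substituting into the PDE and dividing by exp(-2τ): w_τ - 2w = w_ss - 2w.
The lower-order terms cancel, leaving the standard heat equation w_τ = w_ss.
Initial data for w: w(s,0) = u(s,0) = sin(3s) + 3sin(4s) - 2sin(5s). The boundary conditions carry over: w(0,τ) = w(π,τ) = 0.
Solve for w:
  Using separation of variables w = X(s)T(τ):
  Eigenfunctions: sin(ns), n = 1, 2, 3, ...
  General solution: w(s, τ) = Σ c_n sin(ns) exp(-n² τ)
  Matching w(s,0) = sin(3s) + 3sin(4s) - 2sin(5s) term by term: c_3=1, c_4=3, c_5=-2.
Hence w(s,τ) = exp(-9τ)sin(3s) + 3exp(-16τ)sin(4s) - 2exp(-25τ)sin(5s).
Transform back: u(s,τ) = exp(-2τ)w(s,τ).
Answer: u(s, τ) = exp(-11τ)sin(3s) + 3exp(-18τ)sin(4s) - 2exp(-27τ)sin(5s)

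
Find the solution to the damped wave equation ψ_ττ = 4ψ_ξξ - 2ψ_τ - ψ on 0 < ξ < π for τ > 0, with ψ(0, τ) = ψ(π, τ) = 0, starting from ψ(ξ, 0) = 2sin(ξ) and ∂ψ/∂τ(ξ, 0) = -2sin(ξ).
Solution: Substitute ψ = exp(-τ)u.
Then ψ_τ = exp(-τ)(u_τ - u), ψ_ττ = exp(-τ)(u_ττ - 2u_τ + u), ψ_ξξ = exp(-τ)u_ξξ; substituting and dividing by exp(-τ), the lower-order terms cancel: u_ττ = 4u_ξξ (standard wave equation).
Data for u: u(ξ,0) = ψ(ξ,0) = 2sin(ξ); u_τ(ξ,0) = ψ_τ(ξ,0) + ψ(ξ,0) = 0. The boundary conditions carry over: u(0,τ) = u(π,τ) = 0.
Separating variables: u = Σ [A_n cos(ω_n τ) + B_n sin(ω_n τ)] sin(nξ), ω_n = 2n. From ICs: A_1=2.
So u(ξ,τ) = 2sin(ξ)cos(2τ), and ψ(ξ,τ) = exp(-τ)u(ξ,τ).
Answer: ψ(ξ, τ) = 2exp(-τ)sin(ξ)cos(2τ)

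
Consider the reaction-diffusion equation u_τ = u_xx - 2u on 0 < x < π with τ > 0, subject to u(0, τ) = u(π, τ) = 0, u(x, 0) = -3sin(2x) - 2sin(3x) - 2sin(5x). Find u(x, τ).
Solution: Substitute u = exp(-2τ)w, i.e. w = exp(2τ)u.
By the product rule, u_τ = exp(-2τ)(w_τ - 2w), u_xx = exp(-2τ)w_xx.
Substituting into the PDE and dividing by exp(-2τ): w_τ - 2w = w_xx - 2w.
The lower-order terms cancel, leaving the standard heat equation w_τ = w_xx.
Initial data for w: w(x,0) = u(x,0) = -3sin(2x) - 2sin(3x) - 2sin(5x). The boundary conditions carry over: w(0,τ) = w(π,τ) = 0.
Solve for w:
  Using separation of variables w = X(x)T(τ):
  Eigenfunctions: sin(nx), n = 1, 2, 3, ...
  General solution: w(x, τ) = Σ c_n sin(nx) exp(-n² τ)
  Matching w(x,0) = -3sin(2x) - 2sin(3x) - 2sin(5x) term by term: c_2=-3, c_3=-2, c_5=-2.
Hence w(x,τ) = -3exp(-4τ)sin(2x) - 2exp(-9τ)sin(3x) - 2exp(-25τ)sin(5x).
Transform back: u(x,τ) = exp(-2τ)w(x,τ).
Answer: u(x, τ) = -3exp(-6τ)sin(2x) - 2exp(-11τ)sin(3x) - 2exp(-27τ)sin(5x)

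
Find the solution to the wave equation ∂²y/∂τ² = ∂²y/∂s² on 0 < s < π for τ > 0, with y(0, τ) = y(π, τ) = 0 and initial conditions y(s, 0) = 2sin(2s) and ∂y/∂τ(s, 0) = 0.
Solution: Using separation of variables y = X(s)T(τ):
Eigenfunctions: sin(ns), n = 1, 2, 3, ...
General solution: y(s, τ) = Σ [A_n cos(n τ) + B_n sin(n τ)] sin(ns)
From y(s,0) = 2sin(2s): A_2=2. From y_τ(s,0) = 0: all B_n = 0.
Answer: y(s, τ) = 2sin(2s)cos(2τ)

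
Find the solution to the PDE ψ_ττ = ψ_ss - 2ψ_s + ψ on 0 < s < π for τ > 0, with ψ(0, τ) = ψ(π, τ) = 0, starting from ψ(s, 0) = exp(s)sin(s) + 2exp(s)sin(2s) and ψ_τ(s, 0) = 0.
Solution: Substitute ψ = exp(s)u, i.e. u = exp(-s)ψ.
By the product rule, ψ_s = exp(s)(u_s + u), ψ_ss = exp(s)(u_ss + 2u_s + u), ψ_ττ = exp(s)u_ττ.
Substituting into the PDE and dividing by exp(s): u_ττ = (u_ss + 2u_s + u) - 2(u_s + u) + u.
The lower-order terms cancel, leaving the standard wave equation u_ττ = u_ss.
Initial data for u: u(s,0) = exp(-s)ψ(s,0) = sin(s) + 2sin(2s); u_τ(s,0) = exp(-s)ψ_τ(s,0) = 0. The boundary conditions carry over: u(0,τ) = u(π,τ) = 0.
Solve for u:
  Using separation of variables u = X(s)T(τ):
  Eigenfunctions: sin(ns), n = 1, 2, 3, ...
  General solution: u(s, τ) = Σ [A_n cos(n τ) + B_n sin(n τ)] sin(ns)
  From u(s,0) = sin(s) + 2sin(2s): A_1=1, A_2=2. From u_τ(s,0) = 0: all B_n = 0.
Hence u(s,τ) = sin(s)cos(τ) + 2sin(2s)cos(2τ).
Transform back: ψ(s,τ) = exp(s)u(s,τ).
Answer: ψ(s, τ) = exp(s)sin(s)cos(τ) + 2exp(s)sin(2s)cos(2τ)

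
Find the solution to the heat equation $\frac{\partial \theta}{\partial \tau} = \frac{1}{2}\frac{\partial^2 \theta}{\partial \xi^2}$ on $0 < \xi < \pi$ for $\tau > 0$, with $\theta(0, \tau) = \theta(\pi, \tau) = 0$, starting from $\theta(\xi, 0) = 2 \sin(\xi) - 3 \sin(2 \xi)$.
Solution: Using separation of variables $\theta = X(\xi)G(\tau)$:
Eigenfunctions: $\sin(n\xi)$, $n = 1, 2, 3, \ldots$
General solution: $\theta(\xi, \tau) = \sum c_n \sin(n\xi) e^{-n^2 \tau/2}$
Matching $\theta(\xi,0) = 2 \sin(\xi) - 3 \sin(2 \xi)$ term by term: $c_1=2, c_2=-3$.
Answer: $\theta(\xi, \tau) = -3 e^{-2 \tau} \sin(2 \xi) + 2 e^{-\tau/2} \sin(\xi)$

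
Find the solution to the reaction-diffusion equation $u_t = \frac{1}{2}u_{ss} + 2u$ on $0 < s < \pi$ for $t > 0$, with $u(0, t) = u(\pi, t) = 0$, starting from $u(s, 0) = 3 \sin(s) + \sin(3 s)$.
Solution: Substitute $u = e^{2t}w$, i.e. $w = e^{-2t}u$.
By the product rule, $u_t = e^{2t}(w_t + 2w)$, $u_{ss} = e^{2t}w_{ss}$.
Substituting into the PDE and dividing by $e^{2t}$: $w_t + 2w = \frac{1}{2}w_{ss} + 2w$.
The lower-order terms cancel, leaving the standard heat equation $w_t = \frac{1}{2}w_{ss}$.
Initial data for $w$: $w(s,0) = u(s,0) = 3 \sin(s) + \sin(3 s)$. The boundary conditions carry over: $w(0,t) = w(\pi,t) = 0$.
Solve for $w$:
  Using separation of variables $w = X(s)T(t)$:
  Eigenfunctions: $\sin(ns)$, $n = 1, 2, 3, \ldots$
  General solution: $w(s, t) = \sum c_n \sin(ns) e^{-n^2 t/2}$
  Matching $w(s,0) = 3 \sin(s) + \sin(3 s)$ term by term: $c_1=3, c_3=1$.
Hence $w(s,t) = 3 e^{-t/2} \sin(s) + e^{-9 t/2} \sin(3 s)$.
Transform back: $u(s,t) = e^{2t}w(s,t)$.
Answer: $u(s, t) = 3 e^{3 t/2} \sin(s) + e^{-5 t/2} \sin(3 s)$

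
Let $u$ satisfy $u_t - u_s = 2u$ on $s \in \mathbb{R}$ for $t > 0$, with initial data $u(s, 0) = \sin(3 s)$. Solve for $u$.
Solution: Substitute $u = e^{2t}w$.
Then $u_t = e^{2t}(w_t + 2w)$, $u_s = e^{2t}w_s$; substituting and dividing by $e^{2t}$, the lower-order terms cancel: $w_t - w_s = 0$ (standard advection equation).
Data for $w$: $w(s,0) = u(s,0) = \sin(3 s)$.
By characteristics ($ds/dt = -1$), $w(s,t) = f(s + t)$ with $f = w( \cdot , 0)$.
So $w(s,t) = \sin(3 s + 3 t)$, and $u(s,t) = e^{2t}w(s,t)$.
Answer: $u(s, t) = e^{2 t} \sin(3 s + 3 t)$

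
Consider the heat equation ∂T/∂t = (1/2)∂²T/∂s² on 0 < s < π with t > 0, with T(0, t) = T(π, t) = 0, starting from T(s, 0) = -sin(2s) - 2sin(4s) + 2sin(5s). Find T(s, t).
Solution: Using separation of variables T = X(s)G(t):
Eigenfunctions: sin(ns), n = 1, 2, 3, ...
General solution: T(s, t) = Σ c_n sin(ns) exp(-n² t/2)
Matching T(s,0) = -sin(2s) - 2sin(4s) + 2sin(5s) term by term: c_2=-1, c_4=-2, c_5=2.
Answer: T(s, t) = -exp(-2t)sin(2s) - 2exp(-8t)sin(4s) + 2exp(-25t/2)sin(5s)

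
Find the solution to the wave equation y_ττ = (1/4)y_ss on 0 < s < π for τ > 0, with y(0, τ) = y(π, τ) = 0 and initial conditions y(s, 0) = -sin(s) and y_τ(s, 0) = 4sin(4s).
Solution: Separating variables: y = Σ [A_n cos(ω_n τ) + B_n sin(ω_n τ)] sin(ns), ω_n = n/2. From ICs (B_n = velocity coefficient / ω_n): A_1=-1, B_4=2.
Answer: y(s, τ) = -sin(s)cos(τ/2) + 2sin(4s)sin(2τ)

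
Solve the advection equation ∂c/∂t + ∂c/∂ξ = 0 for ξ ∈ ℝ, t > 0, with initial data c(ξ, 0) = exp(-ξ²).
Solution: By method of characteristics (waves move right with speed 1):
Along characteristics ξ - t = const, c is constant, so c(ξ,t) = f(ξ - t) with f = c(·, 0).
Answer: c(ξ, t) = exp(-(-t + ξ)²)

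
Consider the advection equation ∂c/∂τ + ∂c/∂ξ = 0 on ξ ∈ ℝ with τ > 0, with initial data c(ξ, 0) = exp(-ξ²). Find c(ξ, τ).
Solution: By characteristics (dξ/dτ = 1), c(ξ,τ) = f(ξ - τ) with f = c(·, 0).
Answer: c(ξ, τ) = exp(-(ξ - τ)²)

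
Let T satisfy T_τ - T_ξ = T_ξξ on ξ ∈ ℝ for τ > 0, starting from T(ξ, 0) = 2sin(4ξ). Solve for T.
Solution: Moving frame: η = ξ + τ, σ = τ, T = u(η,σ), so T_τ = u_σ + u_η and T_ξξ = u_ηη.
Hence T_τ - T_ξ = u_σ and the PDE becomes the heat equation u_σ = u_ηη on η ∈ ℝ.
Initial data: u(η,0) = T(η,0) = 2sin(4η). Each mode sin(nη) decays as exp(-n²σ) on ℝ, so u(η,σ) = Σ c_n exp(-n²σ) sin(nη) with c_4=2: u(η,σ) = 2exp(-16σ)sin(4η).
Substituting back: T(ξ,τ) = u(ξ + τ, τ).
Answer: T(ξ, τ) = 2exp(-16τ)sin(4ξ + 4τ)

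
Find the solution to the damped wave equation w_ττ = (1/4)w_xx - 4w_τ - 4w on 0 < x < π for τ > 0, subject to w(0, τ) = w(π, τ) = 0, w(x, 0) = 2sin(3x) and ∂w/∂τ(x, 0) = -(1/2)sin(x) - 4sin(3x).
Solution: Substitute w = exp(-2τ)u, i.e. u = exp(2τ)w.
By the product rule, w_τ = exp(-2τ)(u_τ - 2u), w_ττ = exp(-2τ)(u_ττ - 4u_τ + 4u), w_xx = exp(-2τ)u_xx.
Substituting into the PDE and dividing by exp(-2τ): u_ττ - 4u_τ + 4u = (1/4)u_xx - 4(u_τ - 2u) - 4u.
The lower-order terms cancel, leaving the standard wave equation u_ττ = (1/4)u_xx.
Initial data for u: u(x,0) = w(x,0) = 2sin(3x); u_τ(x,0) = w_τ(x,0) + 2w(x,0) = -(1/2)sin(x). The boundary conditions carry over: u(0,τ) = u(π,τ) = 0.
Solve for u:
  Using separation of variables u = X(x)T(τ):
  Eigenfunctions: sin(nx), n = 1, 2, 3, ...
  General solution: u(x, τ) = Σ [A_n cos(n τ/2) + B_n sin(n τ/2)] sin(nx)
  From u(x,0) = 2sin(3x): A_3=2. From u_τ(x,0) = -(1/2)sin(x), using u_τ(x,0) = Σ ω_n B_n sin(nx) with ω_n = n/2: B_1 = (-1/2)/(1/2) = -1.
Hence u(x,τ) = -sin(x)sin(τ/2) + 2sin(3x)cos(3τ/2).
Transform back: w(x,τ) = exp(-2τ)u(x,τ).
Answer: w(x, τ) = -exp(-2τ)sin(x)sin(τ/2) + 2exp(-2τ)sin(3x)cos(3τ/2)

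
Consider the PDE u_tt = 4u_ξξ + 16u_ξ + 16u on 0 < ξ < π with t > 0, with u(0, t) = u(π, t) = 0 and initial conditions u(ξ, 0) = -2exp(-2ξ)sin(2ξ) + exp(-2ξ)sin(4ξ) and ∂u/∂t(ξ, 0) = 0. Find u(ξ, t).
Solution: Substitute u = exp(-2ξ)w, i.e. w = exp(2ξ)u.
By the product rule, u_ξ = exp(-2ξ)(w_ξ - 2w), u_ξξ = exp(-2ξ)(w_ξξ - 4w_ξ + 4w), u_tt = exp(-2ξ)w_tt.
Substituting into the PDE and dividing by exp(-2ξ): w_tt = 4(w_ξξ - 4w_ξ + 4w) + 16(w_ξ - 2w) + 16w.
The lower-order terms cancel, leaving the standard wave equation w_tt = 4w_ξξ.
Initial data for w: w(ξ,0) = exp(2ξ)u(ξ,0) = -2sin(2ξ) + sin(4ξ); w_t(ξ,0) = exp(2ξ)u_t(ξ,0) = 0. The boundary conditions carry over: w(0,t) = w(π,t) = 0.
Solve for w:
  Using separation of variables w = X(ξ)T(t):
  Eigenfunctions: sin(nξ), n = 1, 2, 3, ...
  General solution: w(ξ, t) = Σ [A_n cos(2n t) + B_n sin(2n t)] sin(nξ)
  From w(ξ,0) = -2sin(2ξ) + sin(4ξ): A_2=-2, A_4=1. From w_t(ξ,0) = 0: all B_n = 0.
Hence w(ξ,t) = -2sin(2ξ)cos(4t) + sin(4ξ)cos(8t).
Transform back: u(ξ,t) = exp(-2ξ)w(ξ,t).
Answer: u(ξ, t) = -2exp(-2ξ)sin(2ξ)cos(4t) + exp(-2ξ)sin(4ξ)cos(8t)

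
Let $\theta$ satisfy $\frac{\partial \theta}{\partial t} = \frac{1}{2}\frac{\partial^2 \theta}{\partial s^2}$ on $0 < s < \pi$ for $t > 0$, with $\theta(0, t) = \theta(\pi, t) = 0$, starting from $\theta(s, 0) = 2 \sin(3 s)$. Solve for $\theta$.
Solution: Separating variables: $\theta = \sum c_n e^{-n^2t/2} \sin(ns)$. From $\theta(s,0) = 2 \sin(3 s)$: $c_3=2$.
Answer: $\theta(s, t) = 2 e^{-9 t/2} \sin(3 s)$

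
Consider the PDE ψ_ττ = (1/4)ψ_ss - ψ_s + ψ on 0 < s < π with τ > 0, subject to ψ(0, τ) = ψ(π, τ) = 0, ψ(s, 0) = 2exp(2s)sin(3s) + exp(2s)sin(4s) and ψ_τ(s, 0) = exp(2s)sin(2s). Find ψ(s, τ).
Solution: Substitute ψ = exp(2s)u, i.e. u = exp(-2s)ψ.
By the product rule, ψ_s = exp(2s)(u_s + 2u), ψ_ss = exp(2s)(u_ss + 4u_s + 4u), ψ_ττ = exp(2s)u_ττ.
Substituting into the PDE and dividing by exp(2s): u_ττ = (1/4)(u_ss + 4u_s + 4u) - (u_s + 2u) + u.
The lower-order terms cancel, leaving the standard wave equation u_ττ = (1/4)u_ss.
Initial data for u: u(s,0) = exp(-2s)ψ(s,0) = 2sin(3s) + sin(4s); u_τ(s,0) = exp(-2s)ψ_τ(s,0) = sin(2s). The boundary conditions carry over: u(0,τ) = u(π,τ) = 0.
Solve for u:
  Using separation of variables u = X(s)T(τ):
  Eigenfunctions: sin(ns), n = 1, 2, 3, ...
  General solution: u(s, τ) = Σ [A_n cos(n τ/2) + B_n sin(n τ/2)] sin(ns)
  From u(s,0) = 2sin(3s) + sin(4s): A_3=2, A_4=1. From u_τ(s,0) = sin(2s), using u_τ(s,0) = Σ ω_n B_n sin(ns) with ω_n = n/2: B_2 = 1/1 = 1.
Hence u(s,τ) = sin(2s)sin(τ) + 2sin(3s)cos(3τ/2) + sin(4s)cos(2τ).
Transform back: ψ(s,τ) = exp(2s)u(s,τ).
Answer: ψ(s, τ) = exp(2s)sin(2s)sin(τ) + 2exp(2s)sin(3s)cos(3τ/2) + exp(2s)sin(4s)cos(2τ)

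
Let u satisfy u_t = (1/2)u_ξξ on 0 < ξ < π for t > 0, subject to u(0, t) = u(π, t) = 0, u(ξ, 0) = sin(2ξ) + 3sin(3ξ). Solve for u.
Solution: Separating variables: u = Σ c_n exp(-n²t/2) sin(nξ). From u(ξ,0) = sin(2ξ) + 3sin(3ξ): c_2=1, c_3=3.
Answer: u(ξ, t) = exp(-2t)sin(2ξ) + 3exp(-9t/2)sin(3ξ)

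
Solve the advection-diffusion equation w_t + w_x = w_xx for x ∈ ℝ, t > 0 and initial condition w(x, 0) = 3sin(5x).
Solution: Change to a moving frame: let η = x - t, σ = t and write w(x,t) = u(η,σ).
By the chain rule w_t = u_σ - u_η, w_x = u_η, w_xx = u_ηη.
Then w_t + w_x = u_σ: the advection term cancels and the PDE becomes the heat equation u_σ = u_ηη on η ∈ ℝ.
Initial data: u(η,0) = w(η,0) = 3sin(5η).
On η ∈ ℝ each mode satisfies (sin(nη))″ = -n² sin(nη), so exp(-n²σ) sin(nη) solves the heat equation; by superposition u(η,σ) = Σ c_n exp(-n²σ) sin(nη).
Reading off the coefficients: c_5=3, so u(η,σ) = 3exp(-25σ)sin(5η).
Substituting back η = x - t, σ = t: w(x,t) = u(x - t, t).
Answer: w(x, t) = -3exp(-25t)sin(5t - 5x)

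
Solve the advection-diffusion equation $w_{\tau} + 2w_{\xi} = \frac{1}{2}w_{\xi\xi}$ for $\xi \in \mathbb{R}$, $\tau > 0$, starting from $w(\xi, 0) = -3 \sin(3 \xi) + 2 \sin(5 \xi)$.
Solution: Moving frame: $\eta = \xi - 2\tau$, $\sigma = \tau$, $w = u(\eta,\sigma)$, so $w_{\tau} = u_{\sigma} - 2u_{\eta}$ and $w_{\xi\xi} = u_{\eta\eta}$.
Hence $w_{\tau} + 2w_{\xi} = u_{\sigma}$ and the PDE becomes the heat equation $u_{\sigma} = \frac{1}{2}u_{\eta\eta}$ on $\eta \in \mathbb{R}$.
Initial data: $u(\eta,0) = w(\eta,0) = -3 \sin(3 \eta) + 2 \sin(5 \eta)$. Each mode $\sin(n\eta)$ decays as $e^{-n^2\sigma/2}$ on $\mathbb{R}$, so $u(\eta,\sigma) = \sum c_n e^{-n^2\sigma/2} \sin(n\eta)$ with $c_3=-3, c_5=2$: $u(\eta,\sigma) = -3 e^{-9 \sigma/2} \sin(3 \eta) + 2 e^{-25 \sigma/2} \sin(5 \eta)$.
Substituting back: $w(\xi,\tau) = u(\xi - 2\tau, \tau)$.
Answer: $w(\xi, \tau) = 3 e^{-9 \tau/2} \sin(6 \tau - 3 \xi) - 2 e^{-25 \tau/2} \sin(10 \tau - 5 \xi)$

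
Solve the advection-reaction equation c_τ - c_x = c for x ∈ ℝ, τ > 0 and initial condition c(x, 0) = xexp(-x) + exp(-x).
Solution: Substitute c = exp(-x)u, i.e. u = exp(x)c.
By the product rule, c_x = exp(-x)(u_x - u), c_τ = exp(-x)u_τ.
Substituting into the PDE and dividing by exp(-x): u_τ - (u_x - u) = u.
The lower-order terms cancel, leaving the standard advection equation u_τ - u_x = 0.
Initial data for u: u(x,0) = exp(x)c(x,0) = x + 1.
Solve for u:
  By method of characteristics (waves move left with speed 1):
  Along characteristics x + τ = const, u is constant, so u(x,τ) = f(x + τ) with f = u(·, 0).
Hence u(x,τ) = x + τ + 1.
Transform back: c(x,τ) = exp(-x)u(x,τ).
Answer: c(x, τ) = xexp(-x) + τexp(-x) + exp(-x)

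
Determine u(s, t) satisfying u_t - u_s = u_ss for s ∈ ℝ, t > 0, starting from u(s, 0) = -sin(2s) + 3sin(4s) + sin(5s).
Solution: Moving frame: η = s + t, σ = t, u = w(η,σ), so u_t = w_σ + w_η and u_ss = w_ηη.
Hence u_t - u_s = w_σ and the PDE becomes the heat equation w_σ = w_ηη on η ∈ ℝ.
Initial data: w(η,0) = u(η,0) = -sin(2η) + 3sin(4η) + sin(5η). Each mode sin(nη) decays as exp(-n²σ) on ℝ, so w(η,σ) = Σ c_n exp(-n²σ) sin(nη) with c_2=-1, c_4=3, c_5=1: w(η,σ) = -exp(-4σ)sin(2η) + 3exp(-16σ)sin(4η) + exp(-25σ)sin(5η).
Substituting back: u(s,t) = w(s + t, t).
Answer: u(s, t) = -exp(-4t)sin(2s + 2t) + 3exp(-16t)sin(4s + 4t) + exp(-25t)sin(5s + 5t)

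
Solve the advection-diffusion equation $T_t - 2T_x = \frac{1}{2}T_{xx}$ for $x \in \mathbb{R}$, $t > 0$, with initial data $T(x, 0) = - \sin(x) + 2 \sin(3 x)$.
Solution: Change to a moving frame: let $\eta = x + 2t$, $\sigma = t$ and write $T(x,t) = u(\eta,\sigma)$.
By the chain rule $T_t = u_{\sigma} + 2u_{\eta}$, $T_x = u_{\eta}$, $T_{xx} = u_{\eta\eta}$.
Then $T_t - 2T_x = u_{\sigma}$: the advection term cancels and the PDE becomes the heat equation $u_{\sigma} = \frac{1}{2}u_{\eta\eta}$ on $\eta \in \mathbb{R}$.
Initial data: $u(\eta,0) = T(\eta,0) = - \sin(\eta) + 2 \sin(3 \eta)$.
On $\eta \in \mathbb{R}$ each mode satisfies $(\sin(n\eta))'' = -n^2 \sin(n\eta)$, so $e^{-n^2\sigma/2} \sin(n\eta)$ solves the heat equation; by superposition $u(\eta,\sigma) = \sum c_n e^{-n^2\sigma/2} \sin(n\eta)$.
Reading off the coefficients: $c_1=-1, c_3=2$, so $u(\eta,\sigma) = - e^{-\sigma/2} \sin(\eta) + 2 e^{-9 \sigma/2} \sin(3 \eta)$.
Substituting back $\eta = x + 2t$, $\sigma = t$: $T(x,t) = u(x + 2t, t)$.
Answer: $T(x, t) = - e^{-t/2} \sin(2 t + x) + 2 e^{-9 t/2} \sin(6 t + 3 x)$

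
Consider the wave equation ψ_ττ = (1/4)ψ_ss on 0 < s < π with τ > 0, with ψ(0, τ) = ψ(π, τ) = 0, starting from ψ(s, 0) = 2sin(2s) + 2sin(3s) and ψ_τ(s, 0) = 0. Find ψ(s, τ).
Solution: Using separation of variables ψ = X(s)T(τ):
Eigenfunctions: sin(ns), n = 1, 2, 3, ...
General solution: ψ(s, τ) = Σ [A_n cos(n τ/2) + B_n sin(n τ/2)] sin(ns)
From ψ(s,0) = 2sin(2s) + 2sin(3s): A_2=2, A_3=2. From ψ_τ(s,0) = 0: all B_n = 0.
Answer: ψ(s, τ) = 2sin(2s)cos(τ) + 2sin(3s)cos(3τ/2)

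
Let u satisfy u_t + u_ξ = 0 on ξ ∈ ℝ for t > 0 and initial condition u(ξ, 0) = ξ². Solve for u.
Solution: By method of characteristics (waves move right with speed 1):
Along characteristics ξ - t = const, u is constant, so u(ξ,t) = f(ξ - t) with f = u(·, 0).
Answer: u(ξ, t) = t² - 2tξ + ξ²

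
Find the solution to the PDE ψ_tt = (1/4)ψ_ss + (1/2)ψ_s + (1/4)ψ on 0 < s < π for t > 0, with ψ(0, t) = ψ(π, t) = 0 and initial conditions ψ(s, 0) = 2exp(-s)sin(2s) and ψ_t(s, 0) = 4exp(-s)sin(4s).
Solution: Substitute ψ = exp(-s)u.
Then ψ_s = exp(-s)(u_s - u), ψ_ss = exp(-s)(u_ss - 2u_s + u), ψ_tt = exp(-s)u_tt; substituting and dividing by exp(-s), the lower-order terms cancel: u_tt = (1/4)u_ss (standard wave equation).
Data for u: u(s,0) = exp(s)ψ(s,0) = 2sin(2s); u_t(s,0) = exp(s)ψ_t(s,0) = 4sin(4s). The boundary conditions carry over: u(0,t) = u(π,t) = 0.
Separating variables: u = Σ [A_n cos(ω_n t) + B_n sin(ω_n t)] sin(ns), ω_n = n/2. From ICs (B_n = velocity coefficient / ω_n): A_2=2, B_4=2.
So u(s,t) = 2sin(2s)cos(t) + 2sin(4s)sin(2t), and ψ(s,t) = exp(-s)u(s,t).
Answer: ψ(s, t) = 2exp(-s)sin(2s)cos(t) + 2exp(-s)sin(4s)sin(2t)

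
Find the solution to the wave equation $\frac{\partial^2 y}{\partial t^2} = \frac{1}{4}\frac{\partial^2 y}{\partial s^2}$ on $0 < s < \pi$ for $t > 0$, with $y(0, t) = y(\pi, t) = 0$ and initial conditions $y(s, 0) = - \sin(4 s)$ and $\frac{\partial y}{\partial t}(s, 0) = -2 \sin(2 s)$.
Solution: Separating variables: $y = \sum [A_n \cos(\omega_n t) + B_n \sin(\omega_n t)] \sin(ns)$, $\omega_n = n/2$. From ICs ($B_n$ = velocity coefficient / $\omega_n$): $A_4=-1, B_2=-2$.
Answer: $y(s, t) = -2 \sin(2 s) \sin(t) -  \sin(4 s) \cos(2 t)$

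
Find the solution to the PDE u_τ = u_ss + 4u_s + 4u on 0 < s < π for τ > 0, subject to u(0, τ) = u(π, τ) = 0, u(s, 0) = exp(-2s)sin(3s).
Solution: Substitute u = exp(-2s)w, i.e. w = exp(2s)u.
By the product rule, u_s = exp(-2s)(w_s - 2w), u_ss = exp(-2s)(w_ss - 4w_s + 4w), u_τ = exp(-2s)w_τ.
Substituting into the PDE and dividing by exp(-2s): w_τ = (w_ss - 4w_s + 4w) + 4(w_s - 2w) + 4w.
The lower-order terms cancel, leaving the standard heat equation w_τ = w_ss.
Initial data for w: w(s,0) = exp(2s)u(s,0) = sin(3s). The boundary conditions carry over: w(0,τ) = w(π,τ) = 0.
Solve for w:
  Using separation of variables w = X(s)T(τ):
  Eigenfunctions: sin(ns), n = 1, 2, 3, ...
  General solution: w(s, τ) = Σ c_n sin(ns) exp(-n² τ)
  Matching w(s,0) = sin(3s) term by term: c_3=1.
Hence w(s,τ) = exp(-9τ)sin(3s).
Transform back: u(s,τ) = exp(-2s)w(s,τ).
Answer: u(s, τ) = exp(-2s)exp(-9τ)sin(3s)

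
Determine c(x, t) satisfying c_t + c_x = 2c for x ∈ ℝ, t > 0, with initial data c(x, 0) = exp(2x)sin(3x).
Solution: Substitute c = exp(2x)u, i.e. u = exp(-2x)c.
By the product rule, c_x = exp(2x)(u_x + 2u), c_t = exp(2x)u_t.
Substituting into the PDE and dividing by exp(2x): u_t + (u_x + 2u) = 2u.
The lower-order terms cancel, leaving the standard advection equation u_t + u_x = 0.
Initial data for u: u(x,0) = exp(-2x)c(x,0) = sin(3x).
Solve for u:
  By method of characteristics (waves move right with speed 1):
  Along characteristics x - t = const, u is constant, so u(x,t) = f(x - t) with f = u(·, 0).
Hence u(x,t) = -sin(3t - 3x).
Transform back: c(x,t) = exp(2x)u(x,t).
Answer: c(x, t) = -exp(2x)sin(3t - 3x)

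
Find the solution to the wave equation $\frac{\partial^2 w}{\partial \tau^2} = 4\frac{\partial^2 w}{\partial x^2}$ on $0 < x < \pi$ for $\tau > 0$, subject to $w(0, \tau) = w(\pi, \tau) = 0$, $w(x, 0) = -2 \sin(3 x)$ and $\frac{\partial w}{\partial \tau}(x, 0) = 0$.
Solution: Using separation of variables $w = X(x)T(\tau)$:
Eigenfunctions: $\sin(nx)$, $n = 1, 2, 3, \ldots$
General solution: $w(x, \tau) = \sum [A_n \cos(2n \tau) + B_n \sin(2n \tau)] \sin(nx)$
From $w(x,0) = -2 \sin(3 x)$: $A_3=-2$. From $w_{\tau}(x,0) = 0$: all $B_n = 0$.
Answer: $w(x, \tau) = -2 \sin(3 x) \cos(6 \tau)$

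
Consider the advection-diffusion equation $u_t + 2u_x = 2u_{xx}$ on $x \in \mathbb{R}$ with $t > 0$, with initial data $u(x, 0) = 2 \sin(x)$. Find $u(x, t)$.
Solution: Moving frame: $\eta = x - 2t$, $\sigma = t$, $u = w(\eta,\sigma)$, so $u_t = w_{\sigma} - 2w_{\eta}$ and $u_{xx} = w_{\eta\eta}$.
Hence $u_t + 2u_x = w_{\sigma}$ and the PDE becomes the heat equation $w_{\sigma} = 2w_{\eta\eta}$ on $\eta \in \mathbb{R}$.
Initial data: $w(\eta,0) = u(\eta,0) = 2 \sin(\eta)$. Each mode $\sin(n\eta)$ decays as $e^{-2n^2\sigma}$ on $\mathbb{R}$, so $w(\eta,\sigma) = \sum c_n e^{-2n^2\sigma} \sin(n\eta)$ with $c_1=2$: $w(\eta,\sigma) = 2 e^{-2 \sigma} \sin(\eta)$.
Substituting back: $u(x,t) = w(x - 2t, t)$.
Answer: $u(x, t) = -2 e^{-2 t} \sin(2 t - x)$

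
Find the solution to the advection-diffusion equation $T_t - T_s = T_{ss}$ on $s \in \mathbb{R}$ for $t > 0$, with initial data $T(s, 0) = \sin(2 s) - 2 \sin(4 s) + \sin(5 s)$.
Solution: Moving frame: $\eta = s + t$, $\sigma = t$, $T = u(\eta,\sigma)$, so $T_t = u_{\sigma} + u_{\eta}$ and $T_{ss} = u_{\eta\eta}$.
Hence $T_t - T_s = u_{\sigma}$ and the PDE becomes the heat equation $u_{\sigma} = u_{\eta\eta}$ on $\eta \in \mathbb{R}$.
Initial data: $u(\eta,0) = T(\eta,0) = \sin(2 \eta) - 2 \sin(4 \eta) + \sin(5 \eta)$. Each mode $\sin(n\eta)$ decays as $e^{-n^2\sigma}$ on $\mathbb{R}$, so $u(\eta,\sigma) = \sum c_n e^{-n^2\sigma} \sin(n\eta)$ with $c_2=1, c_4=-2, c_5=1$: $u(\eta,\sigma) = e^{-4 \sigma} \sin(2 \eta) - 2 e^{-16 \sigma} \sin(4 \eta) + e^{-25 \sigma} \sin(5 \eta)$.
Substituting back: $T(s,t) = u(s + t, t)$.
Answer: $T(s, t) = e^{-4 t} \sin(2 s + 2 t) - 2 e^{-16 t} \sin(4 s + 4 t) + e^{-25 t} \sin(5 s + 5 t)$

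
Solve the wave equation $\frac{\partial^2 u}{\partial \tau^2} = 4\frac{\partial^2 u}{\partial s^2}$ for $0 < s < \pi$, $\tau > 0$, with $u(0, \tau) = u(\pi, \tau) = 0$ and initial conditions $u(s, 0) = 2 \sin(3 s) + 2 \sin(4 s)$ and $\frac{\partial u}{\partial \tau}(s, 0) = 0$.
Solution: Separating variables: $u = \sum [A_n \cos(\omega_n \tau) + B_n \sin(\omega_n \tau)] \sin(ns)$, $\omega_n = 2n$. From ICs: $A_3=2, A_4=2$.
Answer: $u(s, \tau) = 2 \sin(3 s) \cos(6 \tau) + 2 \sin(4 s) \cos(8 \tau)$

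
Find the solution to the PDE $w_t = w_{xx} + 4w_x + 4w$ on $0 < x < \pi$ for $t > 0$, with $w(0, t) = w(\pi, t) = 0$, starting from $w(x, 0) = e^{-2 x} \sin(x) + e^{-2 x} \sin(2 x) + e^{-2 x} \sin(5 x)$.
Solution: Substitute $w = e^{-2x}u$, i.e. $u = e^{2x}w$.
By the product rule, $w_x = e^{-2x}(u_x - 2u)$, $w_{xx} = e^{-2x}(u_{xx} - 4u_x + 4u)$, $w_t = e^{-2x}u_t$.
Substituting into the PDE and dividing by $e^{-2x}$: $u_t = (u_{xx} - 4u_x + 4u) + 4(u_x - 2u) + 4u$.
The lower-order terms cancel, leaving the standard heat equation $u_t = u_{xx}$.
Initial data for $u$: $u(x,0) = e^{2x}w(x,0) = \sin(x) + \sin(2 x) + \sin(5 x)$. The boundary conditions carry over: $u(0,t) = u(\pi,t) = 0$.
Solve for $u$:
  Using separation of variables $u = X(x)T(t)$:
  Eigenfunctions: $\sin(nx)$, $n = 1, 2, 3, \ldots$
  General solution: $u(x, t) = \sum c_n \sin(nx) e^{-n^2 t}$
  Matching $u(x,0) = \sin(x) + \sin(2 x) + \sin(5 x)$ term by term: $c_1=1, c_2=1, c_5=1$.
Hence $u(x,t) = e^{-t} \sin(x) + e^{-4 t} \sin(2 x) + e^{-25 t} \sin(5 x)$.
Transform back: $w(x,t) = e^{-2x}u(x,t)$.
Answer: $w(x, t) = e^{-t} e^{-2 x} \sin(x) + e^{-4 t} e^{-2 x} \sin(2 x) + e^{-25 t} e^{-2 x} \sin(5 x)$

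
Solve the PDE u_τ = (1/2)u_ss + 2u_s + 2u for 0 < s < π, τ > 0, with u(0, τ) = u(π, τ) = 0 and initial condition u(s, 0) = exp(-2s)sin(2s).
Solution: Substitute u = exp(-2s)w.
Then u_s = exp(-2s)(w_s - 2w), u_ss = exp(-2s)(w_ss - 4w_s + 4w), u_τ = exp(-2s)w_τ; substituting and dividing by exp(-2s), the lower-order terms cancel: w_τ = (1/2)w_ss (standard heat equation).
Data for w: w(s,0) = exp(2s)u(s,0) = sin(2s). The boundary conditions carry over: w(0,τ) = w(π,τ) = 0.
Separating variables: w = Σ c_n exp(-n²τ/2) sin(ns). From w(s,0) = sin(2s): c_2=1.
So w(s,τ) = exp(-2τ)sin(2s), and u(s,τ) = exp(-2s)w(s,τ).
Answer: u(s, τ) = exp(-2s)exp(-2τ)sin(2s)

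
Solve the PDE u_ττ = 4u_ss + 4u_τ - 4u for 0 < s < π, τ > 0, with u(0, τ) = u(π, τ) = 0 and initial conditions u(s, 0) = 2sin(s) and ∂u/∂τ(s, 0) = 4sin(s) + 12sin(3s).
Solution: Substitute u = exp(2τ)w.
Then u_τ = exp(2τ)(w_τ + 2w), u_ττ = exp(2τ)(w_ττ + 4w_τ + 4w), u_ss = exp(2τ)w_ss; substituting and dividing by exp(2τ), the lower-order terms cancel: w_ττ = 4w_ss (standard wave equation).
Data for w: w(s,0) = u(s,0) = 2sin(s); w_τ(s,0) = u_τ(s,0) - 2u(s,0) = 12sin(3s). The boundary conditions carry over: w(0,τ) = w(π,τ) = 0.
Separating variables: w = Σ [A_n cos(ω_n τ) + B_n sin(ω_n τ)] sin(ns), ω_n = 2n. From ICs (B_n = velocity coefficient / ω_n): A_1=2, B_3=2.
So w(s,τ) = 2sin(s)cos(2τ) + 2sin(3s)sin(6τ), and u(s,τ) = exp(2τ)w(s,τ).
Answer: u(s, τ) = 2exp(2τ)sin(s)cos(2τ) + 2exp(2τ)sin(3s)sin(6τ)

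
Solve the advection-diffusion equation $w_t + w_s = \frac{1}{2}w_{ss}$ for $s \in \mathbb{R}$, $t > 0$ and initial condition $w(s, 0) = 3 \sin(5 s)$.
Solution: Moving frame: $\eta = s - t$, $\sigma = t$, $w = u(\eta,\sigma)$, so $w_t = u_{\sigma} - u_{\eta}$ and $w_{ss} = u_{\eta\eta}$.
Hence $w_t + w_s = u_{\sigma}$ and the PDE becomes the heat equation $u_{\sigma} = \frac{1}{2}u_{\eta\eta}$ on $\eta \in \mathbb{R}$.
Initial data: $u(\eta,0) = w(\eta,0) = 3 \sin(5 \eta)$. Each mode $\sin(n\eta)$ decays as $e^{-n^2\sigma/2}$ on $\mathbb{R}$, so $u(\eta,\sigma) = \sum c_n e^{-n^2\sigma/2} \sin(n\eta)$ with $c_5=3$: $u(\eta,\sigma) = 3 e^{-25 \sigma/2} \sin(5 \eta)$.
Substituting back: $w(s,t) = u(s - t, t)$.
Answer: $w(s, t) = 3 e^{-25 t/2} \sin(5 s - 5 t)$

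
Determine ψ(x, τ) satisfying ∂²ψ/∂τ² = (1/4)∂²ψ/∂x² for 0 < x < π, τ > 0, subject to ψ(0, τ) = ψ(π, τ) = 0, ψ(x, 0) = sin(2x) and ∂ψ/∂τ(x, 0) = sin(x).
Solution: Using separation of variables ψ = X(x)T(τ):
Eigenfunctions: sin(nx), n = 1, 2, 3, ...
General solution: ψ(x, τ) = Σ [A_n cos(n τ/2) + B_n sin(n τ/2)] sin(nx)
From ψ(x,0) = sin(2x): A_2=1. From ψ_τ(x,0) = sin(x), using ψ_τ(x,0) = Σ ω_n B_n sin(nx) with ω_n = n/2: B_1 = 1/(1/2) = 2.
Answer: ψ(x, τ) = 2sin(x)sin(τ/2) + sin(2x)cos(τ)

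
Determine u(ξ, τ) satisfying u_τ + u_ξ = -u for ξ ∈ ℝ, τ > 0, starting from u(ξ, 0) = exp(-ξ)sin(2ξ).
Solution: Substitute u = exp(-ξ)w.
Then u_ξ = exp(-ξ)(w_ξ - w), u_τ = exp(-ξ)w_τ; substituting and dividing by exp(-ξ), the lower-order terms cancel: w_τ + w_ξ = 0 (standard advection equation).
Data for w: w(ξ,0) = exp(ξ)u(ξ,0) = sin(2ξ).
By characteristics (dξ/dτ = 1), w(ξ,τ) = f(ξ - τ) with f = w(·, 0).
So w(ξ,τ) = sin(2ξ - 2τ), and u(ξ,τ) = exp(-ξ)w(ξ,τ).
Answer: u(ξ, τ) = exp(-ξ)sin(2ξ - 2τ)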